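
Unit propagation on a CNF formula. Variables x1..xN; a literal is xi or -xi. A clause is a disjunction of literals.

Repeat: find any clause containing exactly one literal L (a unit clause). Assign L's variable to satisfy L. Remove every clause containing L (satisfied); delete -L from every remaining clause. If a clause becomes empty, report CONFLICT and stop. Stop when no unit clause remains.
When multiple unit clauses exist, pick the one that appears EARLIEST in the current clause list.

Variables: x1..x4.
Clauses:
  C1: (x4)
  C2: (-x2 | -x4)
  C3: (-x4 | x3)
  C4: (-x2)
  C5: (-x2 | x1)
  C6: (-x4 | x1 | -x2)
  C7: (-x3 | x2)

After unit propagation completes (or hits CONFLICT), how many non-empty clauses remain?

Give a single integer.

Answer: 0

Derivation:
unit clause [4] forces x4=T; simplify:
  drop -4 from [-2, -4] -> [-2]
  drop -4 from [-4, 3] -> [3]
  drop -4 from [-4, 1, -2] -> [1, -2]
  satisfied 1 clause(s); 6 remain; assigned so far: [4]
unit clause [-2] forces x2=F; simplify:
  drop 2 from [-3, 2] -> [-3]
  satisfied 4 clause(s); 2 remain; assigned so far: [2, 4]
unit clause [3] forces x3=T; simplify:
  drop -3 from [-3] -> [] (empty!)
  satisfied 1 clause(s); 1 remain; assigned so far: [2, 3, 4]
CONFLICT (empty clause)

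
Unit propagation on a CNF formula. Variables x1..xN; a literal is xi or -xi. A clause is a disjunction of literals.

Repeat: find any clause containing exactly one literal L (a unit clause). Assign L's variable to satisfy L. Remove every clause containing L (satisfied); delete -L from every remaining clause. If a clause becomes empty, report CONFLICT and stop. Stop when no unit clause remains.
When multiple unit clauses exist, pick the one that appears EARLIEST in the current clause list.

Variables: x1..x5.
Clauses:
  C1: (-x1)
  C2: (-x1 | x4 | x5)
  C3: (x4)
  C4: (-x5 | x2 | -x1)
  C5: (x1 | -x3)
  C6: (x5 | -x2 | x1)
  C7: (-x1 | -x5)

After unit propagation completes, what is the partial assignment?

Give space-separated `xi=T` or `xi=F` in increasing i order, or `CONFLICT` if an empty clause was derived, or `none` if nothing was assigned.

Answer: x1=F x3=F x4=T

Derivation:
unit clause [-1] forces x1=F; simplify:
  drop 1 from [1, -3] -> [-3]
  drop 1 from [5, -2, 1] -> [5, -2]
  satisfied 4 clause(s); 3 remain; assigned so far: [1]
unit clause [4] forces x4=T; simplify:
  satisfied 1 clause(s); 2 remain; assigned so far: [1, 4]
unit clause [-3] forces x3=F; simplify:
  satisfied 1 clause(s); 1 remain; assigned so far: [1, 3, 4]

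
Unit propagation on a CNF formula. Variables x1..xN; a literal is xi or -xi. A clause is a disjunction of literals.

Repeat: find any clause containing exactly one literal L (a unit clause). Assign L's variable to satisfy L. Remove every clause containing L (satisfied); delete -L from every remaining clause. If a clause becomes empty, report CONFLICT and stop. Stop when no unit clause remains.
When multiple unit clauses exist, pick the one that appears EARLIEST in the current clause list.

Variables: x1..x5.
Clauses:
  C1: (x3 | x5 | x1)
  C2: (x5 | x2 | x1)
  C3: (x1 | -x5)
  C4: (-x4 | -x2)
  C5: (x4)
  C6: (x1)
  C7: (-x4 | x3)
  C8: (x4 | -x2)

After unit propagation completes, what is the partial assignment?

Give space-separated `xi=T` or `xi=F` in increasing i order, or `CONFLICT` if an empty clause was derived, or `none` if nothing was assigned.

Answer: x1=T x2=F x3=T x4=T

Derivation:
unit clause [4] forces x4=T; simplify:
  drop -4 from [-4, -2] -> [-2]
  drop -4 from [-4, 3] -> [3]
  satisfied 2 clause(s); 6 remain; assigned so far: [4]
unit clause [-2] forces x2=F; simplify:
  drop 2 from [5, 2, 1] -> [5, 1]
  satisfied 1 clause(s); 5 remain; assigned so far: [2, 4]
unit clause [1] forces x1=T; simplify:
  satisfied 4 clause(s); 1 remain; assigned so far: [1, 2, 4]
unit clause [3] forces x3=T; simplify:
  satisfied 1 clause(s); 0 remain; assigned so far: [1, 2, 3, 4]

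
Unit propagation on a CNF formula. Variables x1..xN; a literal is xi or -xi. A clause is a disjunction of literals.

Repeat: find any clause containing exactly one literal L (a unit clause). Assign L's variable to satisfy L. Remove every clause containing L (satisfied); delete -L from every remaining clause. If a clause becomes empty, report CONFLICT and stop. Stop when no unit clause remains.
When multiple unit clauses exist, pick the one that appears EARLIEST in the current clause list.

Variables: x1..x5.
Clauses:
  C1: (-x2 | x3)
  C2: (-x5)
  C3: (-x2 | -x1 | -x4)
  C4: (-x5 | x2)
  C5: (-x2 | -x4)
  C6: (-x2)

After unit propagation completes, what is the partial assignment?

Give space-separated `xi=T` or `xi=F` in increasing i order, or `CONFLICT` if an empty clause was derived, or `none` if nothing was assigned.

unit clause [-5] forces x5=F; simplify:
  satisfied 2 clause(s); 4 remain; assigned so far: [5]
unit clause [-2] forces x2=F; simplify:
  satisfied 4 clause(s); 0 remain; assigned so far: [2, 5]

Answer: x2=F x5=F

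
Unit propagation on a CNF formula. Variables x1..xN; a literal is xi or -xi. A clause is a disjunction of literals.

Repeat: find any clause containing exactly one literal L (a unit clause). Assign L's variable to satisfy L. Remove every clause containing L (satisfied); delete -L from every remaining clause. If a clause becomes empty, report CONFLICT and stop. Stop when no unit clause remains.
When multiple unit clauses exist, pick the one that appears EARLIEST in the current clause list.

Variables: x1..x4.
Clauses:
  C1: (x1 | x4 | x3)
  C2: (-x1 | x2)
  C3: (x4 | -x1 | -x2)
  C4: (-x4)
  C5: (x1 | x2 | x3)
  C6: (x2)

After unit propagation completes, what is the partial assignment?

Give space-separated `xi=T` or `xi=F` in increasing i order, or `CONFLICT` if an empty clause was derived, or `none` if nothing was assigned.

Answer: x1=F x2=T x3=T x4=F

Derivation:
unit clause [-4] forces x4=F; simplify:
  drop 4 from [1, 4, 3] -> [1, 3]
  drop 4 from [4, -1, -2] -> [-1, -2]
  satisfied 1 clause(s); 5 remain; assigned so far: [4]
unit clause [2] forces x2=T; simplify:
  drop -2 from [-1, -2] -> [-1]
  satisfied 3 clause(s); 2 remain; assigned so far: [2, 4]
unit clause [-1] forces x1=F; simplify:
  drop 1 from [1, 3] -> [3]
  satisfied 1 clause(s); 1 remain; assigned so far: [1, 2, 4]
unit clause [3] forces x3=T; simplify:
  satisfied 1 clause(s); 0 remain; assigned so far: [1, 2, 3, 4]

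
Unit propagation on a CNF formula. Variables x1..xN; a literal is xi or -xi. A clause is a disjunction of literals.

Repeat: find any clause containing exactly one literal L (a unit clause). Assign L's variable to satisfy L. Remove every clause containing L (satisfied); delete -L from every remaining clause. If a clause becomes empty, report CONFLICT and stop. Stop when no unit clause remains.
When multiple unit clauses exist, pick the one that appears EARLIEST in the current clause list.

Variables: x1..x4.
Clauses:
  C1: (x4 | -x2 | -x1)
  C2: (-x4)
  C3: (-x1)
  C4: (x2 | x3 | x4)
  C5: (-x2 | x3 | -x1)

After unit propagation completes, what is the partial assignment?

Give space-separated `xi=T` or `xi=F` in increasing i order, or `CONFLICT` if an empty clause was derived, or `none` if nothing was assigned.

unit clause [-4] forces x4=F; simplify:
  drop 4 from [4, -2, -1] -> [-2, -1]
  drop 4 from [2, 3, 4] -> [2, 3]
  satisfied 1 clause(s); 4 remain; assigned so far: [4]
unit clause [-1] forces x1=F; simplify:
  satisfied 3 clause(s); 1 remain; assigned so far: [1, 4]

Answer: x1=F x4=F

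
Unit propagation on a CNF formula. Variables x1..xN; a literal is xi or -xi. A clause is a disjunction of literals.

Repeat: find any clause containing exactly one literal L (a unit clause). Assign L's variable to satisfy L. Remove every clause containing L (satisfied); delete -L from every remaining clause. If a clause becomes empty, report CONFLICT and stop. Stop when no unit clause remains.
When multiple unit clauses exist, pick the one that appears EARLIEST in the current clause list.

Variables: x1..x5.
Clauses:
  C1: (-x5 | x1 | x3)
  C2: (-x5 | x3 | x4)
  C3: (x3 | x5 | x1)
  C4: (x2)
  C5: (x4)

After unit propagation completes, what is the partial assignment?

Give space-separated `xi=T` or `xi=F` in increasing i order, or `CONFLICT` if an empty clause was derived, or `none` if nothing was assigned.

Answer: x2=T x4=T

Derivation:
unit clause [2] forces x2=T; simplify:
  satisfied 1 clause(s); 4 remain; assigned so far: [2]
unit clause [4] forces x4=T; simplify:
  satisfied 2 clause(s); 2 remain; assigned so far: [2, 4]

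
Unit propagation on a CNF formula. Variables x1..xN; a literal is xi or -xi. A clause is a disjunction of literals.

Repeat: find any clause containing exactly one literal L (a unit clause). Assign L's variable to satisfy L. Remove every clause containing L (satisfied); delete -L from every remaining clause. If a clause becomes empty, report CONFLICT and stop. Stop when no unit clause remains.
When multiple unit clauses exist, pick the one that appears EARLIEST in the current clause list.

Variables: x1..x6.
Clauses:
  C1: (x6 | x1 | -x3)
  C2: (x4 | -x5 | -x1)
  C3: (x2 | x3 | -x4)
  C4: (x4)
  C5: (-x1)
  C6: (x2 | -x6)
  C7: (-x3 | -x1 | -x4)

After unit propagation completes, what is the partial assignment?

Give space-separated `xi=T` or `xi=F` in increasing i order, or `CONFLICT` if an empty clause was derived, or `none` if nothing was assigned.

unit clause [4] forces x4=T; simplify:
  drop -4 from [2, 3, -4] -> [2, 3]
  drop -4 from [-3, -1, -4] -> [-3, -1]
  satisfied 2 clause(s); 5 remain; assigned so far: [4]
unit clause [-1] forces x1=F; simplify:
  drop 1 from [6, 1, -3] -> [6, -3]
  satisfied 2 clause(s); 3 remain; assigned so far: [1, 4]

Answer: x1=F x4=T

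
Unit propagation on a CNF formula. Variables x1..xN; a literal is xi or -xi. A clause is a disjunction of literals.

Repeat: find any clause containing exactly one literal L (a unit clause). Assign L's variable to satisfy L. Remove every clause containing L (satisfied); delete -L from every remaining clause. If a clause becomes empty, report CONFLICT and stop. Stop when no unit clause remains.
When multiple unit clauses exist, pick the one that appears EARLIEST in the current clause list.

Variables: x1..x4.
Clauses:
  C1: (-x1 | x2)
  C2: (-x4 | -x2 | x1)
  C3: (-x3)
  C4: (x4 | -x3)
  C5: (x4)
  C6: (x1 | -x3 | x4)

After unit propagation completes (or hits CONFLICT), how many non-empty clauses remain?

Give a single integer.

Answer: 2

Derivation:
unit clause [-3] forces x3=F; simplify:
  satisfied 3 clause(s); 3 remain; assigned so far: [3]
unit clause [4] forces x4=T; simplify:
  drop -4 from [-4, -2, 1] -> [-2, 1]
  satisfied 1 clause(s); 2 remain; assigned so far: [3, 4]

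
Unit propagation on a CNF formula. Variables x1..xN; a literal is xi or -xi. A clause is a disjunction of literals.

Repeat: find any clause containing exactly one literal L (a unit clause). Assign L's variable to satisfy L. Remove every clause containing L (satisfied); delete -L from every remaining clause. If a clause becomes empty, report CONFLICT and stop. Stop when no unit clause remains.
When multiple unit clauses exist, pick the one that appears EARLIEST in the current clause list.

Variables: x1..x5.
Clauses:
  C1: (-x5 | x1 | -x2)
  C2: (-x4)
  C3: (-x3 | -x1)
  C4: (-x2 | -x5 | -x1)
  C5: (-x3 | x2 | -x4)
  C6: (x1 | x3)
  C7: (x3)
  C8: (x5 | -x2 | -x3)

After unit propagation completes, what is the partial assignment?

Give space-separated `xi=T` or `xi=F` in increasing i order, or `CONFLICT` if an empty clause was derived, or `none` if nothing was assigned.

Answer: x1=F x3=T x4=F

Derivation:
unit clause [-4] forces x4=F; simplify:
  satisfied 2 clause(s); 6 remain; assigned so far: [4]
unit clause [3] forces x3=T; simplify:
  drop -3 from [-3, -1] -> [-1]
  drop -3 from [5, -2, -3] -> [5, -2]
  satisfied 2 clause(s); 4 remain; assigned so far: [3, 4]
unit clause [-1] forces x1=F; simplify:
  drop 1 from [-5, 1, -2] -> [-5, -2]
  satisfied 2 clause(s); 2 remain; assigned so far: [1, 3, 4]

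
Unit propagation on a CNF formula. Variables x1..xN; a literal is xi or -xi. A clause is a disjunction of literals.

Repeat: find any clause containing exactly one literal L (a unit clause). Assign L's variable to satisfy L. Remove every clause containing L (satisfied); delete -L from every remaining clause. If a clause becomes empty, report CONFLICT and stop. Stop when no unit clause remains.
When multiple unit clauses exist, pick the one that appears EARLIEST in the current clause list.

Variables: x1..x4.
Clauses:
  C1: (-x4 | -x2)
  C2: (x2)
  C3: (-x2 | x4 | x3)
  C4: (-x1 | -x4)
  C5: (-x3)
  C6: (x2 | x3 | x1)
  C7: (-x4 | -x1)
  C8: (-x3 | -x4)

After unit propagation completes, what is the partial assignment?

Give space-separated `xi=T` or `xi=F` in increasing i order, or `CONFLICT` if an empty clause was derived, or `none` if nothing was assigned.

Answer: CONFLICT

Derivation:
unit clause [2] forces x2=T; simplify:
  drop -2 from [-4, -2] -> [-4]
  drop -2 from [-2, 4, 3] -> [4, 3]
  satisfied 2 clause(s); 6 remain; assigned so far: [2]
unit clause [-4] forces x4=F; simplify:
  drop 4 from [4, 3] -> [3]
  satisfied 4 clause(s); 2 remain; assigned so far: [2, 4]
unit clause [3] forces x3=T; simplify:
  drop -3 from [-3] -> [] (empty!)
  satisfied 1 clause(s); 1 remain; assigned so far: [2, 3, 4]
CONFLICT (empty clause)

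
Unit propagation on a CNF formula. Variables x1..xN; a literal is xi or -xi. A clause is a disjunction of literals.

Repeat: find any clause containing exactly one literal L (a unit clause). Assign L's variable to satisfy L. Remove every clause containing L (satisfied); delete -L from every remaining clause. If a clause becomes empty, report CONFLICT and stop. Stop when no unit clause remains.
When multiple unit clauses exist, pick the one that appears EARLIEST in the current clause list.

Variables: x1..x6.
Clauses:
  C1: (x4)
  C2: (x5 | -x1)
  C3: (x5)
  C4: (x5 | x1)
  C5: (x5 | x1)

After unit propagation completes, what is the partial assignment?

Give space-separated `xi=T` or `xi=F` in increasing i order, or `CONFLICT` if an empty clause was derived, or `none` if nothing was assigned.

unit clause [4] forces x4=T; simplify:
  satisfied 1 clause(s); 4 remain; assigned so far: [4]
unit clause [5] forces x5=T; simplify:
  satisfied 4 clause(s); 0 remain; assigned so far: [4, 5]

Answer: x4=T x5=T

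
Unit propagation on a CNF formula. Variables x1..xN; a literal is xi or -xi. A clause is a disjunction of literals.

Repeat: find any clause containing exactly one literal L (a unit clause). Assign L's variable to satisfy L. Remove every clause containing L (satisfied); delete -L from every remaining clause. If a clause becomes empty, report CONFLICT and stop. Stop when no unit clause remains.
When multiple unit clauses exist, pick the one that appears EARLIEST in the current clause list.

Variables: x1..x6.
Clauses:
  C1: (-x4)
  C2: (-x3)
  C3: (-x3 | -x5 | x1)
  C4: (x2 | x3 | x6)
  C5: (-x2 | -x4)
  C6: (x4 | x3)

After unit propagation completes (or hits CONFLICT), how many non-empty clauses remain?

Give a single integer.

unit clause [-4] forces x4=F; simplify:
  drop 4 from [4, 3] -> [3]
  satisfied 2 clause(s); 4 remain; assigned so far: [4]
unit clause [-3] forces x3=F; simplify:
  drop 3 from [2, 3, 6] -> [2, 6]
  drop 3 from [3] -> [] (empty!)
  satisfied 2 clause(s); 2 remain; assigned so far: [3, 4]
CONFLICT (empty clause)

Answer: 1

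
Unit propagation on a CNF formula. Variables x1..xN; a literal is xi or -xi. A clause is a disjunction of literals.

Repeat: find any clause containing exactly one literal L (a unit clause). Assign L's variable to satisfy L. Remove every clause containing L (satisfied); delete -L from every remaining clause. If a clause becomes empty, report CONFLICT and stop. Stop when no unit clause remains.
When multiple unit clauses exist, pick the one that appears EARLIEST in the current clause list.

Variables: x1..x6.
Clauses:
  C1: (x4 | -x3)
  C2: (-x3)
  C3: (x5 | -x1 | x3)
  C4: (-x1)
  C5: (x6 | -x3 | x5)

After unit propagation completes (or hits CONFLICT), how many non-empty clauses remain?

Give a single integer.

Answer: 0

Derivation:
unit clause [-3] forces x3=F; simplify:
  drop 3 from [5, -1, 3] -> [5, -1]
  satisfied 3 clause(s); 2 remain; assigned so far: [3]
unit clause [-1] forces x1=F; simplify:
  satisfied 2 clause(s); 0 remain; assigned so far: [1, 3]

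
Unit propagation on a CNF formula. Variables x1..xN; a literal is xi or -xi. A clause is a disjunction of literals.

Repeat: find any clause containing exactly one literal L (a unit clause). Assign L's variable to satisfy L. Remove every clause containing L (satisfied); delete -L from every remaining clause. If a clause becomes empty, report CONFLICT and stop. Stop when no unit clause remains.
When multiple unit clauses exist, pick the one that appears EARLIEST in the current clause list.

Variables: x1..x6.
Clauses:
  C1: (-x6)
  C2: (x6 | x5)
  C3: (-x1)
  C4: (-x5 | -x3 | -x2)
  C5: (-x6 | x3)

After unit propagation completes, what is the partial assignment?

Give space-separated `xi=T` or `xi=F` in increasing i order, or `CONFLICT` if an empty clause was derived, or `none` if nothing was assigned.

Answer: x1=F x5=T x6=F

Derivation:
unit clause [-6] forces x6=F; simplify:
  drop 6 from [6, 5] -> [5]
  satisfied 2 clause(s); 3 remain; assigned so far: [6]
unit clause [5] forces x5=T; simplify:
  drop -5 from [-5, -3, -2] -> [-3, -2]
  satisfied 1 clause(s); 2 remain; assigned so far: [5, 6]
unit clause [-1] forces x1=F; simplify:
  satisfied 1 clause(s); 1 remain; assigned so far: [1, 5, 6]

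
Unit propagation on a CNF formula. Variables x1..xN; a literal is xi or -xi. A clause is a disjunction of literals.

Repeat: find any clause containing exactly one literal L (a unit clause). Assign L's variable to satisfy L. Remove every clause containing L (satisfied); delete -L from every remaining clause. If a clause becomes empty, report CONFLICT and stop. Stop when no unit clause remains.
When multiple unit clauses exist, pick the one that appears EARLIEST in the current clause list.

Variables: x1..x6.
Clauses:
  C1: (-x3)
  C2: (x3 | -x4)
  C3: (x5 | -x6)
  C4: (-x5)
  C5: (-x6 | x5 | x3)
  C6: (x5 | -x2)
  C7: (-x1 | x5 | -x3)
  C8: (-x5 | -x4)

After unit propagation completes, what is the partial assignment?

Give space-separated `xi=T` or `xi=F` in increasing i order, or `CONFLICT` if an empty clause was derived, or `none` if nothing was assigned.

Answer: x2=F x3=F x4=F x5=F x6=F

Derivation:
unit clause [-3] forces x3=F; simplify:
  drop 3 from [3, -4] -> [-4]
  drop 3 from [-6, 5, 3] -> [-6, 5]
  satisfied 2 clause(s); 6 remain; assigned so far: [3]
unit clause [-4] forces x4=F; simplify:
  satisfied 2 clause(s); 4 remain; assigned so far: [3, 4]
unit clause [-5] forces x5=F; simplify:
  drop 5 from [5, -6] -> [-6]
  drop 5 from [-6, 5] -> [-6]
  drop 5 from [5, -2] -> [-2]
  satisfied 1 clause(s); 3 remain; assigned so far: [3, 4, 5]
unit clause [-6] forces x6=F; simplify:
  satisfied 2 clause(s); 1 remain; assigned so far: [3, 4, 5, 6]
unit clause [-2] forces x2=F; simplify:
  satisfied 1 clause(s); 0 remain; assigned so far: [2, 3, 4, 5, 6]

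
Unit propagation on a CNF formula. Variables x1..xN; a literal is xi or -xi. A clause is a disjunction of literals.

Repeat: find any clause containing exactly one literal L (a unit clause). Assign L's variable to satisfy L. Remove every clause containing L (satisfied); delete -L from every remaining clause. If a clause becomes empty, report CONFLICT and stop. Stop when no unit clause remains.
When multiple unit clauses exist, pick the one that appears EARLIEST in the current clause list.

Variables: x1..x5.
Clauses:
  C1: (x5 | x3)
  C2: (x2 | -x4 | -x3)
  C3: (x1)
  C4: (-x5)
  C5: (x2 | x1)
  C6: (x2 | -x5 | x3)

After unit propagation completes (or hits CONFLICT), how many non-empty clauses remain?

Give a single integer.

unit clause [1] forces x1=T; simplify:
  satisfied 2 clause(s); 4 remain; assigned so far: [1]
unit clause [-5] forces x5=F; simplify:
  drop 5 from [5, 3] -> [3]
  satisfied 2 clause(s); 2 remain; assigned so far: [1, 5]
unit clause [3] forces x3=T; simplify:
  drop -3 from [2, -4, -3] -> [2, -4]
  satisfied 1 clause(s); 1 remain; assigned so far: [1, 3, 5]

Answer: 1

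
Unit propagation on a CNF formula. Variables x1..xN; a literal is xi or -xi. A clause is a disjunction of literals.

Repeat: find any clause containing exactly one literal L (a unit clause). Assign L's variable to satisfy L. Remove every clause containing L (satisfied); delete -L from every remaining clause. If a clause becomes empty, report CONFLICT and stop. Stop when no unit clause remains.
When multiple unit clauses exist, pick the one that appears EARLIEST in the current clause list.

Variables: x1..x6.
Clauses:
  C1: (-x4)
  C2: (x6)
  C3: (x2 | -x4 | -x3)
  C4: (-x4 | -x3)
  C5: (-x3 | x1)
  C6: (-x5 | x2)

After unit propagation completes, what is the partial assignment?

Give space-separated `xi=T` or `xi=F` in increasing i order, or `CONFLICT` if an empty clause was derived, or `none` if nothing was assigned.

unit clause [-4] forces x4=F; simplify:
  satisfied 3 clause(s); 3 remain; assigned so far: [4]
unit clause [6] forces x6=T; simplify:
  satisfied 1 clause(s); 2 remain; assigned so far: [4, 6]

Answer: x4=F x6=T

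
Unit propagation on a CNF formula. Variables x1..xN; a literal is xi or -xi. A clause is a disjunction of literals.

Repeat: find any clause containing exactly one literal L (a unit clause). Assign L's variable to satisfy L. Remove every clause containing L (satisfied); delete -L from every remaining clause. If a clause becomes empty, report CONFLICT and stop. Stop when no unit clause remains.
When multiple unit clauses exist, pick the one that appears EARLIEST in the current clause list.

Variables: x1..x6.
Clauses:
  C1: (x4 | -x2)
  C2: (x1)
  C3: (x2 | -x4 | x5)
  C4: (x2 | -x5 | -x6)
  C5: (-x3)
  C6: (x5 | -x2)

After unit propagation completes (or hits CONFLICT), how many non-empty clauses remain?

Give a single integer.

Answer: 4

Derivation:
unit clause [1] forces x1=T; simplify:
  satisfied 1 clause(s); 5 remain; assigned so far: [1]
unit clause [-3] forces x3=F; simplify:
  satisfied 1 clause(s); 4 remain; assigned so far: [1, 3]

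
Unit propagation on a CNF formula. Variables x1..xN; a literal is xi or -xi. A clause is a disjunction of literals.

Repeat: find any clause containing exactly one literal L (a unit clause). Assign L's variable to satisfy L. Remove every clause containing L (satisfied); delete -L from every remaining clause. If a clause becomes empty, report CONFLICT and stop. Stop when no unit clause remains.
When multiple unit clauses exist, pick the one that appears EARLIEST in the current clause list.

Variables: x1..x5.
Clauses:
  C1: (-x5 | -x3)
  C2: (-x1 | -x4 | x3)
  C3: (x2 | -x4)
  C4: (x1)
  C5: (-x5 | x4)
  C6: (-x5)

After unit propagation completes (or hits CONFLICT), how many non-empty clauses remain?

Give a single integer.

Answer: 2

Derivation:
unit clause [1] forces x1=T; simplify:
  drop -1 from [-1, -4, 3] -> [-4, 3]
  satisfied 1 clause(s); 5 remain; assigned so far: [1]
unit clause [-5] forces x5=F; simplify:
  satisfied 3 clause(s); 2 remain; assigned so far: [1, 5]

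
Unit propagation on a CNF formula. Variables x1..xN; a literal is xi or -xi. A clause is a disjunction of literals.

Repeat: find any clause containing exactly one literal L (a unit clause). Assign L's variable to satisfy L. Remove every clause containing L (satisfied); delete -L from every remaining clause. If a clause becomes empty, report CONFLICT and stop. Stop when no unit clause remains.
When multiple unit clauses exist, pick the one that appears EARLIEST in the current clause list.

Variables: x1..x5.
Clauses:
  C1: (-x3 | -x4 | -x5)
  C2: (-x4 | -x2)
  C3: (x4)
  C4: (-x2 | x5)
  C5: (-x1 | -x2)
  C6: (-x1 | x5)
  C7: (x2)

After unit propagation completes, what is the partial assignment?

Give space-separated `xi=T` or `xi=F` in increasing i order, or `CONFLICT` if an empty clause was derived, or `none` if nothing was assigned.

Answer: CONFLICT

Derivation:
unit clause [4] forces x4=T; simplify:
  drop -4 from [-3, -4, -5] -> [-3, -5]
  drop -4 from [-4, -2] -> [-2]
  satisfied 1 clause(s); 6 remain; assigned so far: [4]
unit clause [-2] forces x2=F; simplify:
  drop 2 from [2] -> [] (empty!)
  satisfied 3 clause(s); 3 remain; assigned so far: [2, 4]
CONFLICT (empty clause)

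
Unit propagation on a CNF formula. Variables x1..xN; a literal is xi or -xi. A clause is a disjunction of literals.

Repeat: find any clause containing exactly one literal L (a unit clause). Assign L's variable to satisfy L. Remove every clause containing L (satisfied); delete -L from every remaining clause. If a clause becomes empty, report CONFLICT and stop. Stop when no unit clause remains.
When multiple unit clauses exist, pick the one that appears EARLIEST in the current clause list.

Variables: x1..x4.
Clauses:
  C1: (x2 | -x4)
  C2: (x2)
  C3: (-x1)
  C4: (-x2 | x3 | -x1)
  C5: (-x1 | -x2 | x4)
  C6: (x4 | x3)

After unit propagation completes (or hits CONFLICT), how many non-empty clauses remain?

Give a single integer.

Answer: 1

Derivation:
unit clause [2] forces x2=T; simplify:
  drop -2 from [-2, 3, -1] -> [3, -1]
  drop -2 from [-1, -2, 4] -> [-1, 4]
  satisfied 2 clause(s); 4 remain; assigned so far: [2]
unit clause [-1] forces x1=F; simplify:
  satisfied 3 clause(s); 1 remain; assigned so far: [1, 2]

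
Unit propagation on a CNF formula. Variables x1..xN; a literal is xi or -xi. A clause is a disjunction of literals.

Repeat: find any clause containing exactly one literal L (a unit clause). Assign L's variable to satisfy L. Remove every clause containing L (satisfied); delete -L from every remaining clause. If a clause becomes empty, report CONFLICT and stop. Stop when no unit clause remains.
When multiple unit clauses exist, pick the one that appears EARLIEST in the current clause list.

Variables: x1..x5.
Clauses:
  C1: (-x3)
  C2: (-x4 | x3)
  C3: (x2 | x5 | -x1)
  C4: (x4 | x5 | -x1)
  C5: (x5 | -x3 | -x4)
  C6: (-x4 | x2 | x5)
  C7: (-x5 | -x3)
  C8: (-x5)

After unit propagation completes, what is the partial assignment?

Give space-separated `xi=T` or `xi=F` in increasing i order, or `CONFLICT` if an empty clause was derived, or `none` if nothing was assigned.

Answer: x1=F x3=F x4=F x5=F

Derivation:
unit clause [-3] forces x3=F; simplify:
  drop 3 from [-4, 3] -> [-4]
  satisfied 3 clause(s); 5 remain; assigned so far: [3]
unit clause [-4] forces x4=F; simplify:
  drop 4 from [4, 5, -1] -> [5, -1]
  satisfied 2 clause(s); 3 remain; assigned so far: [3, 4]
unit clause [-5] forces x5=F; simplify:
  drop 5 from [2, 5, -1] -> [2, -1]
  drop 5 from [5, -1] -> [-1]
  satisfied 1 clause(s); 2 remain; assigned so far: [3, 4, 5]
unit clause [-1] forces x1=F; simplify:
  satisfied 2 clause(s); 0 remain; assigned so far: [1, 3, 4, 5]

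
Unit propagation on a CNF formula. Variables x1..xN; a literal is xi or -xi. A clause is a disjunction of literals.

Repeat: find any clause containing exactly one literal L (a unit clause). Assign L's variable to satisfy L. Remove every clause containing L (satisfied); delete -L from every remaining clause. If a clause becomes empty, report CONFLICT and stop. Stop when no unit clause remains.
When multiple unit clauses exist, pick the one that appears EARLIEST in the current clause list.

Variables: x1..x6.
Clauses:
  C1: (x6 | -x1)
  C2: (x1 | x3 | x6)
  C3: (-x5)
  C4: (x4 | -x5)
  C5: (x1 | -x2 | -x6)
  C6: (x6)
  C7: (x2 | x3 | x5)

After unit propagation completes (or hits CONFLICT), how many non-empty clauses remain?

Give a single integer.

Answer: 2

Derivation:
unit clause [-5] forces x5=F; simplify:
  drop 5 from [2, 3, 5] -> [2, 3]
  satisfied 2 clause(s); 5 remain; assigned so far: [5]
unit clause [6] forces x6=T; simplify:
  drop -6 from [1, -2, -6] -> [1, -2]
  satisfied 3 clause(s); 2 remain; assigned so far: [5, 6]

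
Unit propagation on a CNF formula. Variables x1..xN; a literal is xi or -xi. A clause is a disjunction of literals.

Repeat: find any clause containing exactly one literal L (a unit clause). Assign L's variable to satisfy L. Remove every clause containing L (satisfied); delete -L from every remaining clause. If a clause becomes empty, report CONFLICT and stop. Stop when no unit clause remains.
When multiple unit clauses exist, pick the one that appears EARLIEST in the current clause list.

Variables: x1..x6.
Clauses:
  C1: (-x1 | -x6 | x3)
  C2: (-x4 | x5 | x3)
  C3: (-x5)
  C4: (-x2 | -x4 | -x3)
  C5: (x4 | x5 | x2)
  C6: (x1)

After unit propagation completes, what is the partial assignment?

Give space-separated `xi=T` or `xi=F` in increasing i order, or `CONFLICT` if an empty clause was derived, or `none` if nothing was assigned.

Answer: x1=T x5=F

Derivation:
unit clause [-5] forces x5=F; simplify:
  drop 5 from [-4, 5, 3] -> [-4, 3]
  drop 5 from [4, 5, 2] -> [4, 2]
  satisfied 1 clause(s); 5 remain; assigned so far: [5]
unit clause [1] forces x1=T; simplify:
  drop -1 from [-1, -6, 3] -> [-6, 3]
  satisfied 1 clause(s); 4 remain; assigned so far: [1, 5]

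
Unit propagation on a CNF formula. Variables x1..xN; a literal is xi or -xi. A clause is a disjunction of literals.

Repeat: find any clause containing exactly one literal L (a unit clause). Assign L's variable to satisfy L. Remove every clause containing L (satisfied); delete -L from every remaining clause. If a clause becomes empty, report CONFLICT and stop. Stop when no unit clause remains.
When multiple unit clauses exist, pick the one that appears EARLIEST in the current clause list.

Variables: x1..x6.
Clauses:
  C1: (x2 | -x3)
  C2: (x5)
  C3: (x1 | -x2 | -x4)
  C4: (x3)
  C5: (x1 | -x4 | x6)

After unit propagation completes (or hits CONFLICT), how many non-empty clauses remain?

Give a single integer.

unit clause [5] forces x5=T; simplify:
  satisfied 1 clause(s); 4 remain; assigned so far: [5]
unit clause [3] forces x3=T; simplify:
  drop -3 from [2, -3] -> [2]
  satisfied 1 clause(s); 3 remain; assigned so far: [3, 5]
unit clause [2] forces x2=T; simplify:
  drop -2 from [1, -2, -4] -> [1, -4]
  satisfied 1 clause(s); 2 remain; assigned so far: [2, 3, 5]

Answer: 2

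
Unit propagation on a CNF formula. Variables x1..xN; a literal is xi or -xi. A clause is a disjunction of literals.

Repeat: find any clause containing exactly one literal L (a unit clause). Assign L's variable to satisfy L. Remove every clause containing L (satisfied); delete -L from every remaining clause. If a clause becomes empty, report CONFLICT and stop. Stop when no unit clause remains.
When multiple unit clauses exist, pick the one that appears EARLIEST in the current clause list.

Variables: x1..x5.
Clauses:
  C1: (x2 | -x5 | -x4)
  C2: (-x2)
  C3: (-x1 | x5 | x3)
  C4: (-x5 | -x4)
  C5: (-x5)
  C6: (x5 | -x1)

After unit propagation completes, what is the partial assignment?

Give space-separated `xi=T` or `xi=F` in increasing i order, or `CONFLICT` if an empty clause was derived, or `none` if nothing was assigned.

unit clause [-2] forces x2=F; simplify:
  drop 2 from [2, -5, -4] -> [-5, -4]
  satisfied 1 clause(s); 5 remain; assigned so far: [2]
unit clause [-5] forces x5=F; simplify:
  drop 5 from [-1, 5, 3] -> [-1, 3]
  drop 5 from [5, -1] -> [-1]
  satisfied 3 clause(s); 2 remain; assigned so far: [2, 5]
unit clause [-1] forces x1=F; simplify:
  satisfied 2 clause(s); 0 remain; assigned so far: [1, 2, 5]

Answer: x1=F x2=F x5=F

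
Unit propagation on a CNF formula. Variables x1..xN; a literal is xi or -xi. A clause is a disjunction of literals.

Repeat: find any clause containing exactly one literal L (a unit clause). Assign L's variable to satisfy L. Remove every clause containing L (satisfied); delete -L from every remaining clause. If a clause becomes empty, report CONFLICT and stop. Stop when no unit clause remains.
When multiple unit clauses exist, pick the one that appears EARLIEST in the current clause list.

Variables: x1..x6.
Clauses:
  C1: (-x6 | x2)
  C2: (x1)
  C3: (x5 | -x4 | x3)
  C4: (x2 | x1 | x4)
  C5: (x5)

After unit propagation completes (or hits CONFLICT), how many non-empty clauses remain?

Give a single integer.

unit clause [1] forces x1=T; simplify:
  satisfied 2 clause(s); 3 remain; assigned so far: [1]
unit clause [5] forces x5=T; simplify:
  satisfied 2 clause(s); 1 remain; assigned so far: [1, 5]

Answer: 1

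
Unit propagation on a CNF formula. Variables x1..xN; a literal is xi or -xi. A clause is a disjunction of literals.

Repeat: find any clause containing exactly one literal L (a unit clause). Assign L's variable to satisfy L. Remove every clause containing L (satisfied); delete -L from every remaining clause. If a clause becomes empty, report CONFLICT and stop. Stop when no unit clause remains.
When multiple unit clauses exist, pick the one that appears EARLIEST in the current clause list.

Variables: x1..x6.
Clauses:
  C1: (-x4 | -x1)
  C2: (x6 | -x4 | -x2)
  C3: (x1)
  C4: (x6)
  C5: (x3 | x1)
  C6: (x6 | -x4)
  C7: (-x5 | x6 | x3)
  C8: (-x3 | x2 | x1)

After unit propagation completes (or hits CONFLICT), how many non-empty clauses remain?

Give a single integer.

Answer: 0

Derivation:
unit clause [1] forces x1=T; simplify:
  drop -1 from [-4, -1] -> [-4]
  satisfied 3 clause(s); 5 remain; assigned so far: [1]
unit clause [-4] forces x4=F; simplify:
  satisfied 3 clause(s); 2 remain; assigned so far: [1, 4]
unit clause [6] forces x6=T; simplify:
  satisfied 2 clause(s); 0 remain; assigned so far: [1, 4, 6]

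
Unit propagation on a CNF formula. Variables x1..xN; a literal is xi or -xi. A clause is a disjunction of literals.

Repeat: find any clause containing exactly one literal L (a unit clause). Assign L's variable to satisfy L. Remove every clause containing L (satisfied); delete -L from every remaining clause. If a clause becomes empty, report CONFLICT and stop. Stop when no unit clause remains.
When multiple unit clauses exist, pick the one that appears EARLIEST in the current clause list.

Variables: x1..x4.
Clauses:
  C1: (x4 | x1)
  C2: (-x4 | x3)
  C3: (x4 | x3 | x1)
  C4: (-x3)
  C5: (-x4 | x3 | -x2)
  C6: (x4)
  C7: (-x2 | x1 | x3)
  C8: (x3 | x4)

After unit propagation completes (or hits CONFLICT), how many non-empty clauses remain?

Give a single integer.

unit clause [-3] forces x3=F; simplify:
  drop 3 from [-4, 3] -> [-4]
  drop 3 from [4, 3, 1] -> [4, 1]
  drop 3 from [-4, 3, -2] -> [-4, -2]
  drop 3 from [-2, 1, 3] -> [-2, 1]
  drop 3 from [3, 4] -> [4]
  satisfied 1 clause(s); 7 remain; assigned so far: [3]
unit clause [-4] forces x4=F; simplify:
  drop 4 from [4, 1] -> [1]
  drop 4 from [4, 1] -> [1]
  drop 4 from [4] -> [] (empty!)
  drop 4 from [4] -> [] (empty!)
  satisfied 2 clause(s); 5 remain; assigned so far: [3, 4]
CONFLICT (empty clause)

Answer: 3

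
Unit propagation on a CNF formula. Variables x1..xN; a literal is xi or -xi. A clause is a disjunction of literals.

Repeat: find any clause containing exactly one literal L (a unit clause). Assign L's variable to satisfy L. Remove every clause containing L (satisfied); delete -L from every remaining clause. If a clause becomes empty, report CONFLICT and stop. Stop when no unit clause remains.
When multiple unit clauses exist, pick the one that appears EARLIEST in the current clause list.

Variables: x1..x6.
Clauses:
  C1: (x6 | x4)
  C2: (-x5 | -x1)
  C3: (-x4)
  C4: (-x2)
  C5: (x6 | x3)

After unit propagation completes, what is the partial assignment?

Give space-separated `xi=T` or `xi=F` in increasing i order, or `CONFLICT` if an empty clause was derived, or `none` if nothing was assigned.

Answer: x2=F x4=F x6=T

Derivation:
unit clause [-4] forces x4=F; simplify:
  drop 4 from [6, 4] -> [6]
  satisfied 1 clause(s); 4 remain; assigned so far: [4]
unit clause [6] forces x6=T; simplify:
  satisfied 2 clause(s); 2 remain; assigned so far: [4, 6]
unit clause [-2] forces x2=F; simplify:
  satisfied 1 clause(s); 1 remain; assigned so far: [2, 4, 6]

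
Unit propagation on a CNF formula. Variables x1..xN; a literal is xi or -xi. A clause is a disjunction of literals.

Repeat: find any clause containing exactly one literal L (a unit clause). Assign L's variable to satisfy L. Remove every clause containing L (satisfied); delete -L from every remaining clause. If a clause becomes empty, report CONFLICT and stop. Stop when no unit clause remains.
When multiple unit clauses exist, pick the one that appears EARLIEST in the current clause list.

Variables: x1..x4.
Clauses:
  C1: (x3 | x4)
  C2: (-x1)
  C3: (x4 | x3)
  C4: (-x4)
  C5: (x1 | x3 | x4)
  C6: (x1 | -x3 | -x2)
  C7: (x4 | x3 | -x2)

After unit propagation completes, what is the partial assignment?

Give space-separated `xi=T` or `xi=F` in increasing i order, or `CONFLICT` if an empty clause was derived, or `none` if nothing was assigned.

Answer: x1=F x2=F x3=T x4=F

Derivation:
unit clause [-1] forces x1=F; simplify:
  drop 1 from [1, 3, 4] -> [3, 4]
  drop 1 from [1, -3, -2] -> [-3, -2]
  satisfied 1 clause(s); 6 remain; assigned so far: [1]
unit clause [-4] forces x4=F; simplify:
  drop 4 from [3, 4] -> [3]
  drop 4 from [4, 3] -> [3]
  drop 4 from [3, 4] -> [3]
  drop 4 from [4, 3, -2] -> [3, -2]
  satisfied 1 clause(s); 5 remain; assigned so far: [1, 4]
unit clause [3] forces x3=T; simplify:
  drop -3 from [-3, -2] -> [-2]
  satisfied 4 clause(s); 1 remain; assigned so far: [1, 3, 4]
unit clause [-2] forces x2=F; simplify:
  satisfied 1 clause(s); 0 remain; assigned so far: [1, 2, 3, 4]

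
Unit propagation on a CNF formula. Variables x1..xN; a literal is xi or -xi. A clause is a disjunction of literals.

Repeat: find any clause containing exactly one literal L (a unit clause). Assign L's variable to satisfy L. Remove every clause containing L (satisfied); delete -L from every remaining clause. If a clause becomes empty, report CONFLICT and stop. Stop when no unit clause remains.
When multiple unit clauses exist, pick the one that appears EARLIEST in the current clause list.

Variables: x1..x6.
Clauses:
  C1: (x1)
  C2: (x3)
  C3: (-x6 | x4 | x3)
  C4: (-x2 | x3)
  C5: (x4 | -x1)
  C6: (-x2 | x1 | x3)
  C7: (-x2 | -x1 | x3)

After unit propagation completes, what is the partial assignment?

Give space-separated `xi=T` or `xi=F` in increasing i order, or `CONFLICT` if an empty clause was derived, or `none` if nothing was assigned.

Answer: x1=T x3=T x4=T

Derivation:
unit clause [1] forces x1=T; simplify:
  drop -1 from [4, -1] -> [4]
  drop -1 from [-2, -1, 3] -> [-2, 3]
  satisfied 2 clause(s); 5 remain; assigned so far: [1]
unit clause [3] forces x3=T; simplify:
  satisfied 4 clause(s); 1 remain; assigned so far: [1, 3]
unit clause [4] forces x4=T; simplify:
  satisfied 1 clause(s); 0 remain; assigned so far: [1, 3, 4]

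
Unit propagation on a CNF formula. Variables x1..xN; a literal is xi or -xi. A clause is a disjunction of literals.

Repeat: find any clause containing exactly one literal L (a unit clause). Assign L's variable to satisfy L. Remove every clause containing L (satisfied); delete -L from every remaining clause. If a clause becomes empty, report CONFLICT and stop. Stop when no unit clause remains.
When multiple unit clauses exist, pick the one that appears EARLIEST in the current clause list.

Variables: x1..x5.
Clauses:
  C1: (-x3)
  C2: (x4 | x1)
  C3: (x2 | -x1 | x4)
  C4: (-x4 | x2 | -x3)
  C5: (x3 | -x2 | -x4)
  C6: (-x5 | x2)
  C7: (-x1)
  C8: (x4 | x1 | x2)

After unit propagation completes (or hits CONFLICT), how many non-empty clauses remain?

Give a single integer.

Answer: 0

Derivation:
unit clause [-3] forces x3=F; simplify:
  drop 3 from [3, -2, -4] -> [-2, -4]
  satisfied 2 clause(s); 6 remain; assigned so far: [3]
unit clause [-1] forces x1=F; simplify:
  drop 1 from [4, 1] -> [4]
  drop 1 from [4, 1, 2] -> [4, 2]
  satisfied 2 clause(s); 4 remain; assigned so far: [1, 3]
unit clause [4] forces x4=T; simplify:
  drop -4 from [-2, -4] -> [-2]
  satisfied 2 clause(s); 2 remain; assigned so far: [1, 3, 4]
unit clause [-2] forces x2=F; simplify:
  drop 2 from [-5, 2] -> [-5]
  satisfied 1 clause(s); 1 remain; assigned so far: [1, 2, 3, 4]
unit clause [-5] forces x5=F; simplify:
  satisfied 1 clause(s); 0 remain; assigned so far: [1, 2, 3, 4, 5]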